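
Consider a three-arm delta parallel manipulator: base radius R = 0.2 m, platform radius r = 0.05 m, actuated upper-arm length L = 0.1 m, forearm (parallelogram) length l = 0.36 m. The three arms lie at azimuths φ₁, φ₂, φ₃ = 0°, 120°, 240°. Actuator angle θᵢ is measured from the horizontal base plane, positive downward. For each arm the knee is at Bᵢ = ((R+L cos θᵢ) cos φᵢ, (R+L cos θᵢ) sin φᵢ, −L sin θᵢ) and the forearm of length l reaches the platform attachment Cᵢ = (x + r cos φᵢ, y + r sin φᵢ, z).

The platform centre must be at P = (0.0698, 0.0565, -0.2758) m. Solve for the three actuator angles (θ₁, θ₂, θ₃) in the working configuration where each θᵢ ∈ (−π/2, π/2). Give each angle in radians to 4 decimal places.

rotate P by −φ1: (0.0698, 0.0565, -0.2758)
  A cos θ + B sin θ = C:  0.0802·cos θ + -0.2758·sin θ = 0.1696
  θ1 = atan2(B,A) + arccos(C/0.2872) = -0.3485
rotate P by −φ2: (0.0140, -0.0887, -0.2758)
  e−x'=0.1360;  (l²−L²−(e−x')²−y'²−z²)/2L = 0.0859
  γ=atan2(-0.2758,0.1360)=-1.1128;  ψ=arccos(0.2793)=1.2877;  θ2=γ+ψ≈0.1749
arm 3 (φ=240.0°): x'=-0.0838, y'=0.0322
  A=0.2338, B=-0.2758, C=(l²−L²−A²−y'²−z²)/(2L)=-0.0609
  θ3 = atan2(B,A) + arccos(C/0.3616) = 0.8725

θ₁ = -0.3485, θ₂ = 0.1749, θ₃ = 0.8725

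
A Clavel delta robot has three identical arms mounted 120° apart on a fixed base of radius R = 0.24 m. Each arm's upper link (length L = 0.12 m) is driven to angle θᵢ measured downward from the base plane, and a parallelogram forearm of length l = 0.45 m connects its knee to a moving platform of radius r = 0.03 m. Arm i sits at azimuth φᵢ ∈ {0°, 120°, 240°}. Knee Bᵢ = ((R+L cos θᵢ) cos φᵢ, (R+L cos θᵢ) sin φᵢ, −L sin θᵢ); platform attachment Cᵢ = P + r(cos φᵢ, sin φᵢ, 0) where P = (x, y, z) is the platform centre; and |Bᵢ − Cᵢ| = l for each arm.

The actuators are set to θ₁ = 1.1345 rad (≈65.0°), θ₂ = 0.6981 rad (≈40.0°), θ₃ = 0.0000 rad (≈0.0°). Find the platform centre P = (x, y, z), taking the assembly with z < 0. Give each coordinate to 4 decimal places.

arm 1 at φ=0.0°: ρ1 = 0.2607;  S1 = (0.2607, 0.0000, -0.1088)
φ2=120.0°: virtual centre (-0.1510, 0.2615, -0.0771), radius l
arm 3 at φ=240.0°: ρ3 = 0.3300;  S3 = (-0.1650, -0.2858, 0.0000)
|S₂|²−|S₁|² = 0.0173;  |S₃|²−|S₁|² = 0.0291
linear system: -0.8233x+0.5230y = 0.0173−0.0633z; -0.8514x+-0.5716y = 0.0291−0.2175z
Cramer: x(z) = -0.0274+0.1637z;  y(z) = -0.0101+0.1367z
quadratic in z: (1.0455)z²+(0.1204)z+(-0.1076)=0, √Δ=0.6814 → z ∈ {-0.3835, 0.2683}; z = -0.3835 (taking z<0)
x = -0.0902, y = -0.0625

(-0.0902, -0.0625, -0.3835)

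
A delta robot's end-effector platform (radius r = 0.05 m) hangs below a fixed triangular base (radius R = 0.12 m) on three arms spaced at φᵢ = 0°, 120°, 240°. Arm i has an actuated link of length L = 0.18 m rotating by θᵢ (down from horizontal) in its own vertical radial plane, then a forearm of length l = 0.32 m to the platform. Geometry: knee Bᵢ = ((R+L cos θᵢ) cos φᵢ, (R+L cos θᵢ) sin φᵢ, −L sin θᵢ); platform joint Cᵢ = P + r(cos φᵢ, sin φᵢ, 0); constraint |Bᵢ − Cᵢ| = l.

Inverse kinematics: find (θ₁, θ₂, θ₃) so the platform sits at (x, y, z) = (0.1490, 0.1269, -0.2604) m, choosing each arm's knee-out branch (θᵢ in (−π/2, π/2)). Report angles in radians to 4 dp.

arm 1 (φ=0.0°): x'=0.1490, y'=0.1269
  A cos θ + B sin θ = C:  -0.0790·cos θ + -0.2604·sin θ = -0.0560
  θ1 = atan2(B,A) + arccos(C/0.2721) = -0.0874
φ2=120.0° → target in arm frame (0.0354, -0.1925)
  A cos θ + B sin θ = C:  0.0346·cos θ + -0.2604·sin θ = -0.1002
  √(A²+B²)=0.2627;  θ2 = -1.4387+1.9620 ≈ 0.5233
φ3=240.0° → target in arm frame (-0.1844, 0.0656)
  A=0.2544, B=-0.2604, C=(l²−L²−A²−y'²−z²)/(2L)=-0.1856
  γ=atan2(-0.2604,0.2544)=-0.7971;  ψ=arccos(-0.5099)=2.1059;  θ3=γ+ψ≈1.3088

θ₁ = -0.0874, θ₂ = 0.5233, θ₃ = 1.3088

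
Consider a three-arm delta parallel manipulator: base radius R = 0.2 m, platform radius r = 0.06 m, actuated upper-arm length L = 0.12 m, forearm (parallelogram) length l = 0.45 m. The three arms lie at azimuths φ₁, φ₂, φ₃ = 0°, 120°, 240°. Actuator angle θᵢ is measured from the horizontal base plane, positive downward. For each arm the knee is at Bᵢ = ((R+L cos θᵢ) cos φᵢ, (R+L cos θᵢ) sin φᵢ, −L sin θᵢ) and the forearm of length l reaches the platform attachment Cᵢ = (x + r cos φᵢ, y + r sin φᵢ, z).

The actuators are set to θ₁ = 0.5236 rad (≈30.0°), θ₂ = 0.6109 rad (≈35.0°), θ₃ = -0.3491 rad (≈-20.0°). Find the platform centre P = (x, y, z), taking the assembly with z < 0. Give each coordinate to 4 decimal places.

(-0.0475, -0.1039, -0.3868)

centre 1 = (0.2439·cos0.0°, 0.2439·sin0.0°, -0.0600) = (0.2439, 0.0000, -0.0600)
φ2=120.0°: virtual centre (-0.1191, 0.2064, -0.0688), radius l
arm 3 at φ=240.0°: e+L cos θ3 = 0.2528;  centre 3 = (-0.1264, -0.2189, 0.0410)
eliminate P² terms by subtracting sphere 1 from 2 and 3
plane₁₂: -0.7261x+0.4127y+-0.0177z = -0.0016
Cramer: x(z) = -0.0005+0.1214z;  y(z) = -0.0048+0.2563z
into |P−centre ₁|² = l²: 1.0804z² + 0.0582z + -0.1391 = 0;  Δ = 0.6046;  z = -0.3868 or 0.3329 → z<0 root = -0.3868
x = -0.0475, y = -0.1039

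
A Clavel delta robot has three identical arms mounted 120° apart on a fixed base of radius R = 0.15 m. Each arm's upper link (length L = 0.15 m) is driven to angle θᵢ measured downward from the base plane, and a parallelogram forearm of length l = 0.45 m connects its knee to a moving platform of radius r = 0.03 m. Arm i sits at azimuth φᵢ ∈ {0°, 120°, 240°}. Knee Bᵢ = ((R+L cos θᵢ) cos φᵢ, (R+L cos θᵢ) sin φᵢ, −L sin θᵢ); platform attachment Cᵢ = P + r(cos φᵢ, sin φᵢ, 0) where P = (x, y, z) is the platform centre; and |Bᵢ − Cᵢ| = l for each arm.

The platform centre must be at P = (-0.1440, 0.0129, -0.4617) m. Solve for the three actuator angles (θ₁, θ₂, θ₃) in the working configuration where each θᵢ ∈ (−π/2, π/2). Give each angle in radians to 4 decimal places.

rotate P by −φ1: (-0.1440, 0.0129, -0.4617)
  A cos θ + B sin θ = C:  0.2640·cos θ + -0.4617·sin θ = -0.3434
  θ1 = atan2(B,A) + arccos(C/0.5318) = 1.2214
arm 2 (φ=120.0°): x'=0.0832, y'=0.1183
  e−x'=0.0368;  (l²−L²−(e−x')²−y'²−z²)/2L = -0.1617
  √(A²+B²)=0.4632;  θ2 = -1.4912+1.9274 ≈ 0.4362
arm 3 (φ=240.0°): x'=0.0608, y'=-0.1312
  e−x'=0.0592;  (l²−L²−(e−x')²−y'²−z²)/2L = -0.1796
  γ=atan2(-0.4617,0.0592)=-1.4433;  ψ=arccos(-0.3858)=1.9668;  θ3=γ+ψ≈0.5235

θ₁ = 1.2214, θ₂ = 0.4362, θ₃ = 0.5235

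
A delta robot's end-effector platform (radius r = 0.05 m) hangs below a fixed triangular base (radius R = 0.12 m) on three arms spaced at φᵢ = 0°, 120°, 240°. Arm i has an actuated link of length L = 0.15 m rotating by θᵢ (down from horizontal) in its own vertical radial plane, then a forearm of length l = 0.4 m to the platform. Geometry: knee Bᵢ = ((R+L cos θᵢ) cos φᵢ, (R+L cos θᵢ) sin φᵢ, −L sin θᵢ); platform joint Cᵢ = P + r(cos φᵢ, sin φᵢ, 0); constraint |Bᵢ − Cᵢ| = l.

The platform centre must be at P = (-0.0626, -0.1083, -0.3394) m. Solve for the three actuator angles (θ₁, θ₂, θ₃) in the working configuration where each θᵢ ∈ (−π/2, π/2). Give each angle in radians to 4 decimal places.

θ₁ = 0.4366, θ₂ = 0.4362, θ₃ = -0.3489

φ1=0.0° → target in arm frame (-0.0626, -0.1083)
  A=0.1326, B=-0.3394, C=(l²−L²−A²−y'²−z²)/(2L)=-0.0233
  √(A²+B²)=0.3644;  θ1 = -1.1983+1.6349 ≈ 0.4366
rotate P by −φ2: (-0.0625, 0.1084, -0.3394)
  A=0.1325, B=-0.3394, C=(l²−L²−A²−y'²−z²)/(2L)=-0.0233
  √(A²+B²)=0.3643;  θ2 = -1.1986+1.6348 ≈ 0.4362
φ3=240.0° → target in arm frame (0.1251, -0.0001)
  e−x'=-0.0551;  (l²−L²−(e−x')²−y'²−z²)/2L = 0.0642
  γ=atan2(-0.3394,-0.0551)=-1.7317;  ψ=arccos(0.1868)=1.3829;  θ3=γ+ψ≈-0.3489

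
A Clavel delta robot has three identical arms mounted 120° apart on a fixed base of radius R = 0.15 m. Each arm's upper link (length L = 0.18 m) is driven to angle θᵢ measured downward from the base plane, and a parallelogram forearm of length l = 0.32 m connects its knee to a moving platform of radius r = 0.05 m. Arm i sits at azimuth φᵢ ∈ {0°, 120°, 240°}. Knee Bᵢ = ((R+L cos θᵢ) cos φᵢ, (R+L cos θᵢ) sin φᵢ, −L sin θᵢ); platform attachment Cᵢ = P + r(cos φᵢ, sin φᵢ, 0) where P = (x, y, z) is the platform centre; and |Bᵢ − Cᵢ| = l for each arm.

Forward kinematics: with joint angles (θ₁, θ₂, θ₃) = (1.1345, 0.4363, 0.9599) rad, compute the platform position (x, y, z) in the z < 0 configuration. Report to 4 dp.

arm 1 at φ=0.0°: ρ1 = 0.1761;  O1 = (0.1761, 0.0000, -0.1631)
O2 = (0.2631·cos120.0°, 0.2631·sin120.0°, -0.0761) = (-0.1316, 0.2279, -0.0761)
arm 3 at φ=240.0°: ρ3 = 0.2032;  O3 = (-0.1016, -0.1760, -0.1474)
subtract pairs → two planes through P
plane₁₂: -0.6153x+0.4558y+0.1741z = 0.0174
det = 0.4697;  x = -0.0183+0.1610z,  y = 0.0135+-0.1648z
sphere 1 gives Az²+Bz+C=0 with A=1.0531, B=0.2593, C=-0.0378;  B²−4AC=0.2265;  roots -0.3491, 0.1029;  negative root z = -0.3491
x = -0.0745, y = 0.0710

(-0.0745, 0.0710, -0.3491)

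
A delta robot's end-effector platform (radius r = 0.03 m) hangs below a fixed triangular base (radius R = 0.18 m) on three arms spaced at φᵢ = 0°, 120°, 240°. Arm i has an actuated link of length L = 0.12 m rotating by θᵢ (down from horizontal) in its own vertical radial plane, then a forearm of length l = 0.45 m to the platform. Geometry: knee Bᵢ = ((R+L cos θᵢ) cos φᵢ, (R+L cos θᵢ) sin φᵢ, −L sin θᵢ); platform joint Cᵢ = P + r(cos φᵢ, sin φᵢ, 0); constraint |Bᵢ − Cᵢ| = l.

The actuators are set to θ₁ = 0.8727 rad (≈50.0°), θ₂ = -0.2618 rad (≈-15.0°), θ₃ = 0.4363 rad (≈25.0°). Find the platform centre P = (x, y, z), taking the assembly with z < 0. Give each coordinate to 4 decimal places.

arm 1 at φ=0.0°: ρ1 = 0.2271;  O1 = (0.2271, 0.0000, -0.0919)
arm 2 at φ=120.0°: ρ2 = 0.2659;  O2 = (-0.1330, 0.2303, 0.0311)
φ3=240.0°: virtual centre (-0.1294, -0.2241, -0.0507), radius l
subtract pairs → two planes through P
plane₁₂: -0.7202x+0.4606y+0.2460z = 0.0116
det = 0.6512;  x = -0.0147+0.2276z,  y = 0.0022+-0.1782z
into |P−O₁|² = l²: 1.0835z² + 0.0730z + -0.1356 = 0;  Δ = 0.5928;  z = -0.3890 or 0.3216 → z<0 root = -0.3890
x = -0.1032, y = 0.0715

(-0.1032, 0.0715, -0.3890)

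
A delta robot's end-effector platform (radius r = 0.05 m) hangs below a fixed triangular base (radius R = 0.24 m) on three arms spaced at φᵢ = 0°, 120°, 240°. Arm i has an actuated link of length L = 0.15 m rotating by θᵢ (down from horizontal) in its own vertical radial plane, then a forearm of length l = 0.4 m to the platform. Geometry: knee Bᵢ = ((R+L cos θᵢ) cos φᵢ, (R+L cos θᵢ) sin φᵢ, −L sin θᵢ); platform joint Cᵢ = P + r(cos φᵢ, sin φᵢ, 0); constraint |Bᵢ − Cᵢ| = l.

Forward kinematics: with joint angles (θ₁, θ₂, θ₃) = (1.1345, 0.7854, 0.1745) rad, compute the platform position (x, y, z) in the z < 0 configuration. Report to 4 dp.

(-0.0845, -0.0609, -0.3411)

O1 = (0.2534·cos0.0°, 0.2534·sin0.0°, -0.1359) = (0.2534, 0.0000, -0.1359)
O2 = (0.2961·cos120.0°, 0.2961·sin120.0°, -0.1061) = (-0.1480, 0.2564, -0.1061)
φ3=240.0°: virtual centre (-0.1689, -0.2925, -0.0260), radius l
|O₂|²−|O₁|² = 0.0162;  |O₃|²−|O₁|² = 0.0320
linear system: -0.8028x+0.5128y = 0.0162−0.0598z; -0.8445x+-0.5850y = 0.0320−0.2198z
Cramer: x(z) = -0.0287+0.1636z;  y(z) = -0.0133+0.1396z
into |P−O₁|² = l²: 1.0462z² + 0.1759z + -0.0618 = 0;  Δ = 0.2894;  z = -0.3411 or 0.1730 → z<0 root = -0.3411
x = -0.0845, y = -0.0609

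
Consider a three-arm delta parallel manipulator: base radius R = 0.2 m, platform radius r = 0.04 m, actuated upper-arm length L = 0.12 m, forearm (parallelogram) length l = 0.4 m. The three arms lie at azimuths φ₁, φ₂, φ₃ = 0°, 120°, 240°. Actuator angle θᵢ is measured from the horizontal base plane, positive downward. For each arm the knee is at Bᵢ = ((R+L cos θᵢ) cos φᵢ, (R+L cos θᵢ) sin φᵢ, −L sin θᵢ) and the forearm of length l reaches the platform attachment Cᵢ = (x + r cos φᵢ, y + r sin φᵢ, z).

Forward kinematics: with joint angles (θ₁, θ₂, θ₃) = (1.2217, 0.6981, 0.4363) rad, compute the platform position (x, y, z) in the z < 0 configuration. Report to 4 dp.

centre 1 = (0.2010·cos0.0°, 0.2010·sin0.0°, -0.1128) = (0.2010, 0.0000, -0.1128)
φ2=120.0°: virtual centre (-0.1260, 0.2182, -0.0771), radius l
φ3=240.0°: virtual centre (-0.1344, -0.2328, -0.0507), radius l
subtract pairs → two planes through P
[-0.6540 0.4364 0.0713]·P = 0.0163;  [-0.6709 -0.4655 0.1241]·P = 0.0217
Cramer: x(z) = -0.0285+0.1462z;  y(z) = -0.0054+0.0559z
into |P−centre ₁|² = l²: 1.0245z² + 0.1578z + -0.0946 = 0;  Δ = 0.4124;  z = -0.3904 or 0.2364 → z<0 root = -0.3904
x = -0.0856, y = -0.0272

(-0.0856, -0.0272, -0.3904)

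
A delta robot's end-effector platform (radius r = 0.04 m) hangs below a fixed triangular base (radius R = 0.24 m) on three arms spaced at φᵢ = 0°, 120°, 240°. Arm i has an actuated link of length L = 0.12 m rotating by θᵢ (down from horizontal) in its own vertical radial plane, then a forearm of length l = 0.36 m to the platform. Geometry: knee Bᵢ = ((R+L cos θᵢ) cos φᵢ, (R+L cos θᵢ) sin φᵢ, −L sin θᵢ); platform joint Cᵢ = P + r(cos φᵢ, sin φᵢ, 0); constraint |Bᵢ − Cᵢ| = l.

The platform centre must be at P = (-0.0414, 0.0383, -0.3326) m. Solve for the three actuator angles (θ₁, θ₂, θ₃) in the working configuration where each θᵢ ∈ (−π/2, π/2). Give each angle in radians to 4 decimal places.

θ₁ = 1.2213, θ₂ = 0.6109, θ₃ = 1.0467

rotate P by −φ1: (-0.0414, 0.0383, -0.3326)
  A cos θ + B sin θ = C:  0.2414·cos θ + -0.3326·sin θ = -0.2298
  γ=atan2(-0.3326,0.2414)=-0.9430;  ψ=arccos(-0.5593)=2.1643;  θ1=γ+ψ≈1.2213
φ2=120.0° → target in arm frame (0.0539, 0.0167)
  A cos θ + B sin θ = C:  0.1461·cos θ + -0.3326·sin θ = -0.0711
  θ2 = atan2(B,A) + arccos(C/0.3633) = 0.6109
φ3=240.0° → target in arm frame (-0.0125, -0.0550)
  e−x'=0.2125;  (l²−L²−(e−x')²−y'²−z²)/2L = -0.1816
  √(A²+B²)=0.3947;  θ3 = -1.0023+2.0490 ≈ 1.0467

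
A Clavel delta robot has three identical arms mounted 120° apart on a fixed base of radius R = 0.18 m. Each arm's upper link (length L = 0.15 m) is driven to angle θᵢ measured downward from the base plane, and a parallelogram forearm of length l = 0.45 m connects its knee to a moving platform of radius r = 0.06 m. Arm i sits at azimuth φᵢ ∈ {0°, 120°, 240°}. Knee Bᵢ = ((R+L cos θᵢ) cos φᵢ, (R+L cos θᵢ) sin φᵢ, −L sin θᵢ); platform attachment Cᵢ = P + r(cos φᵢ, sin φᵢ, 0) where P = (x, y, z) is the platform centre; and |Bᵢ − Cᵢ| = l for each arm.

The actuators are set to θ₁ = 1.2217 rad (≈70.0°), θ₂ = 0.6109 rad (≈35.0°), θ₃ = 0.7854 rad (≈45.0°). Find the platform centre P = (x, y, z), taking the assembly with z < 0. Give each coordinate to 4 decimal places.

(-0.1029, 0.0273, -0.4967)

O1 = (0.1713·cos0.0°, 0.1713·sin0.0°, -0.1410) = (0.1713, 0.0000, -0.1410)
O2 = (0.2429·cos120.0°, 0.2429·sin120.0°, -0.0860) = (-0.1214, 0.2103, -0.0860)
arm 3 at φ=240.0°: e+L cos θ3 = 0.2261;  O3 = (-0.1130, -0.1958, -0.1061)
subtract pairs → two planes through P
plane₁₂: -0.5855x+0.4207y+0.1098z = 0.0172
det = 0.4685;  x = -0.0262+0.1544z,  y = 0.0044+-0.0461z
quadratic in z: (1.0260)z²+(0.2205)z+(-0.1436)=0, √Δ=0.7988 → z ∈ {-0.4967, 0.2818}; z = -0.4967 (taking z<0)
x = -0.1029, y = 0.0273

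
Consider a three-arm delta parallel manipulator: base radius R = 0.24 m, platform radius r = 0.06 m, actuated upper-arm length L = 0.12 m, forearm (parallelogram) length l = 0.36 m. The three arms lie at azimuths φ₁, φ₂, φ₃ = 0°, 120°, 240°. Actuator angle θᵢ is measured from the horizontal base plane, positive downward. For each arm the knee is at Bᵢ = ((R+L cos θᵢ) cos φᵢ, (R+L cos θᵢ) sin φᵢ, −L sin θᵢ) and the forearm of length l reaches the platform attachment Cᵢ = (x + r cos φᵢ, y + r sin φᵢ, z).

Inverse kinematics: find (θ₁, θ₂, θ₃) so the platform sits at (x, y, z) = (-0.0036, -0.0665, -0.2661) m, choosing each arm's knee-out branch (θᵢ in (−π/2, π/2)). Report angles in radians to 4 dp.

θ₁ = 0.5232, θ₂ = 0.8724, θ₃ = 0.0002

arm 1 (φ=0.0°): x'=-0.0036, y'=-0.0665
  e−x'=0.1836;  (l²−L²−(e−x')²−y'²−z²)/2L = 0.0261
  θ1 = atan2(B,A) + arccos(C/0.3233) = 0.5232
rotate P by −φ2: (-0.0558, 0.0364, -0.2661)
  A cos θ + B sin θ = C:  0.2358·cos θ + -0.2661·sin θ = -0.0522
  γ=atan2(-0.2661,0.2358)=-0.8457;  ψ=arccos(-0.1468)=1.7182;  θ2=γ+ψ≈0.8724
φ3=240.0° → target in arm frame (0.0594, 0.0301)
  e−x'=0.1206;  (l²−L²−(e−x')²−y'²−z²)/2L = 0.1206
  θ3 = atan2(B,A) + arccos(C/0.2922) = 0.0002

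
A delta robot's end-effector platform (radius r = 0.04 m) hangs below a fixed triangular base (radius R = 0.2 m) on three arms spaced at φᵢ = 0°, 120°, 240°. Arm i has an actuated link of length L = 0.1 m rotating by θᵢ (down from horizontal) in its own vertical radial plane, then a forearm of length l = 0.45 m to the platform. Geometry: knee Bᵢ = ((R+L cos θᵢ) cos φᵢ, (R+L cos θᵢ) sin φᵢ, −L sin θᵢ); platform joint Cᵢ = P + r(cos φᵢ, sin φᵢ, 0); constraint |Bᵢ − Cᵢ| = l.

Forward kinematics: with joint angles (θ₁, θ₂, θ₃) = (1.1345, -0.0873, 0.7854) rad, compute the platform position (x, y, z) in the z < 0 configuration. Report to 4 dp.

(-0.0945, 0.0858, -0.4178)

φ1=0.0°: virtual centre (0.2023, 0.0000, -0.0906), radius l
O2 = (0.2596·cos120.0°, 0.2596·sin120.0°, 0.0087) = (-0.1298, 0.2248, 0.0087)
arm 3 at φ=240.0°: ρ3 = 0.2307;  O3 = (-0.1154, -0.1998, -0.0707)
subtract pairs → two planes through P
linear system: -0.6641x+0.4497y = 0.0184−0.1987z; -0.6352x+-0.3996y = 0.0091−0.0398z
Cramer: x(z) = -0.0207+0.1766z;  y(z) = 0.0102-0.1810z
quadratic in z: (1.0640)z²+(0.0988)z+(-0.1445)=0, √Δ=0.7903 → z ∈ {-0.4178, 0.3249}; z = -0.4178 (taking z<0)
x = -0.0945, y = 0.0858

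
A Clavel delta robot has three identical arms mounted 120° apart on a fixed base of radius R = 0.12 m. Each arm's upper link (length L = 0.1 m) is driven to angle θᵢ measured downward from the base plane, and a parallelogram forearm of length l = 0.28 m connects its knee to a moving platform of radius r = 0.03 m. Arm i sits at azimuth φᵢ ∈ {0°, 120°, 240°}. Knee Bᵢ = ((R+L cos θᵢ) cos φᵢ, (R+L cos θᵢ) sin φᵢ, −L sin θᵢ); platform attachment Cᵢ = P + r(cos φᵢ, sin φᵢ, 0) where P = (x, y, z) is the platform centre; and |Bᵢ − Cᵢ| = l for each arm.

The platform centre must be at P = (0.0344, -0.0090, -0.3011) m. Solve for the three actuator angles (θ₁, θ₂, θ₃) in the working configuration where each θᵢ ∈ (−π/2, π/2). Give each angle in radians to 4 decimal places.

arm 1 (φ=0.0°): x'=0.0344, y'=-0.0090
  A=0.0556, B=-0.3011, C=(l²−L²−A²−y'²−z²)/(2L)=-0.1272
  √(A²+B²)=0.3062;  θ1 = -1.3882+1.9991 ≈ 0.6109
φ2=120.0° → target in arm frame (-0.0250, -0.0253)
  e−x'=0.1150;  (l²−L²−(e−x')²−y'²−z²)/2L = -0.1806
  γ=atan2(-0.3011,0.1150)=-1.2060;  ψ=arccos(-0.5604)=2.1657;  θ2=γ+ψ≈0.9597
φ3=240.0° → target in arm frame (-0.0094, 0.0343)
  e−x'=0.0994;  (l²−L²−(e−x')²−y'²−z²)/2L = -0.1666
  γ=atan2(-0.3011,0.0994)=-1.2519;  ψ=arccos(-0.5254)=2.1240;  θ3=γ+ψ≈0.8720

θ₁ = 0.6109, θ₂ = 0.9597, θ₃ = 0.8720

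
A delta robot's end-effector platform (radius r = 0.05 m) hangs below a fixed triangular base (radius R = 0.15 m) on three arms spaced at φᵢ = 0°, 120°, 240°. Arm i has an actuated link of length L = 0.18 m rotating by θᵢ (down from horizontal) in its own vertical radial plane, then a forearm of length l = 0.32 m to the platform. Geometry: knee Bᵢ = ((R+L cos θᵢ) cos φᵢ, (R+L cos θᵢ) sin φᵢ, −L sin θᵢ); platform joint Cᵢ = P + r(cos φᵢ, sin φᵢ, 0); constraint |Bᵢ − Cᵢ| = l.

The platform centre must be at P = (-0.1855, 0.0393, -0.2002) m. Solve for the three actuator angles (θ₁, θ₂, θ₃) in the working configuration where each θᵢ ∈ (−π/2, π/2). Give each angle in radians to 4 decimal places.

θ₁ = 1.3963, θ₂ = -0.2616, θ₃ = 0.2617

arm 1 (φ=0.0°): x'=-0.1855, y'=0.0393
  A=0.2855, B=-0.2002, C=(l²−L²−A²−y'²−z²)/(2L)=-0.1476
  γ=atan2(-0.2002,0.2855)=-0.6115;  ψ=arccos(-0.4233)=2.0079;  θ1=γ+ψ≈1.3963
φ2=120.0° → target in arm frame (0.1268, 0.1410)
  A=-0.0268, B=-0.2002, C=(l²−L²−A²−y'²−z²)/(2L)=0.0259
  θ2 = atan2(B,A) + arccos(C/0.2020) = -0.2616
arm 3 (φ=240.0°): x'=0.0587, y'=-0.1803
  A=0.0413, B=-0.2002, C=(l²−L²−A²−y'²−z²)/(2L)=-0.0119
  θ3 = atan2(B,A) + arccos(C/0.2044) = 0.2617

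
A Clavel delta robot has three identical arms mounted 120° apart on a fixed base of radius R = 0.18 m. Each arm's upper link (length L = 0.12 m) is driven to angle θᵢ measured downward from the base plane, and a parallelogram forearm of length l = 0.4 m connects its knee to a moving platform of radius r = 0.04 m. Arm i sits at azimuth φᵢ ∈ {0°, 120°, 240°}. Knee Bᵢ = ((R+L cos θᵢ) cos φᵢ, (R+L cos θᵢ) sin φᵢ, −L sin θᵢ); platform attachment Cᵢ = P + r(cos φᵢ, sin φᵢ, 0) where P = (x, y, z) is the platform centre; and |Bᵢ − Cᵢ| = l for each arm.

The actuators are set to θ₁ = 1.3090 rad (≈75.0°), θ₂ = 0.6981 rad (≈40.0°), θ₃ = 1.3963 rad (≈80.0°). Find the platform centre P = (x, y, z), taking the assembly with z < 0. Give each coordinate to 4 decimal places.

φ1=0.0°: virtual centre (0.1711, 0.0000, -0.1159), radius l
arm 2 at φ=120.0°: (R−r)+L cos θ2 = 0.2319;  S2 = (-0.1160, 0.2009, -0.0771)
S3 = (0.1608·cos240.0°, 0.1608·sin240.0°, -0.1182) = (-0.0804, -0.1393, -0.1182)
|S₂|²−|S₁|² = 0.0170;  |S₃|²−|S₁|² = -0.0029
[-0.5740 0.4017 0.0776]·P = 0.0170;  [-0.5029 -0.2786 -0.0045]·P = -0.0029
Cramer: x(z) = -0.0099+0.0547z;  y(z) = 0.0282-0.1150z
sphere 1 gives Az²+Bz+C=0 with A=1.0162, B=0.2055, C=-0.1130;  B²−4AC=0.5016;  roots -0.4496, 0.2473;  negative root z = -0.4496
x = -0.0345, y = 0.0799

(-0.0345, 0.0799, -0.4496)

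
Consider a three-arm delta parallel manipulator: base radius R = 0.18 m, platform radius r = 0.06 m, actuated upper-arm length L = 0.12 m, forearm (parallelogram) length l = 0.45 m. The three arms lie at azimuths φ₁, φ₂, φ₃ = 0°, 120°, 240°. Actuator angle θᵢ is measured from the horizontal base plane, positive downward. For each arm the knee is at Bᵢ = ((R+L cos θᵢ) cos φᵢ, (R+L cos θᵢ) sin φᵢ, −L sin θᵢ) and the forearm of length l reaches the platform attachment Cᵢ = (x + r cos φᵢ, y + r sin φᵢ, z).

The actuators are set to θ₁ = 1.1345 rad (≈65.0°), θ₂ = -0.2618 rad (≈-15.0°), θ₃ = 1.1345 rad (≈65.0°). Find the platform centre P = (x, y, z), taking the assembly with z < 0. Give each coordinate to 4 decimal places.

φ1=0.0°: virtual centre (0.1707, 0.0000, -0.1088), radius l
arm 2 at φ=120.0°: (R−r)+L cos θ2 = 0.2359;  centre 2 = (-0.1180, 0.2043, 0.0311)
centre 3 = (0.1707·cos240.0°, 0.1707·sin240.0°, -0.1088) = (-0.0854, -0.1478, -0.1088)
|centre ₂|²−|centre ₁|² = 0.0156;  |centre ₃|²−|centre ₁|² = 0.0000
plane₁₂: -0.5773x+0.4086y+0.2796z = 0.0156
det = 0.3800;  x = -0.0122+0.2176z,  y = 0.0211+-0.3769z
into |P−centre ₁|² = l²: 1.1894z² + 0.1220z + -0.1568 = 0;  Δ = 0.7608;  z = -0.4180 or 0.3154 → z<0 root = -0.4180
x = -0.1031, y = 0.1786

(-0.1031, 0.1786, -0.4180)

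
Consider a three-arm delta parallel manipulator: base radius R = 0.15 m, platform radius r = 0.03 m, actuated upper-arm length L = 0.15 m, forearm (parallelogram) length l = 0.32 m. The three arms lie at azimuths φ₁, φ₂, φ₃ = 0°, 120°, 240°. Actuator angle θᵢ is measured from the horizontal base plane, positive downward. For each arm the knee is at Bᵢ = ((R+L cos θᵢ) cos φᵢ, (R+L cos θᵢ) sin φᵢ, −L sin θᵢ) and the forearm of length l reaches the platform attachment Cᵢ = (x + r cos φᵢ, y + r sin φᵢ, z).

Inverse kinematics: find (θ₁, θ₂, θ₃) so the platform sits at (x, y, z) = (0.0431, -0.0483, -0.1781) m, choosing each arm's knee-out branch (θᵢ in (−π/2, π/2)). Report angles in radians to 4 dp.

arm 1 (φ=0.0°): x'=0.0431, y'=-0.0483
  e−x'=0.0769;  (l²−L²−(e−x')²−y'²−z²)/2L = 0.1331
  √(A²+B²)=0.1940;  θ1 = -1.1632+0.8146 ≈ -0.3486
φ2=120.0° → target in arm frame (-0.0634, -0.0132)
  A=0.1834, B=-0.1781, C=(l²−L²−A²−y'²−z²)/(2L)=0.0479
  γ=atan2(-0.1781,0.1834)=-0.7708;  ψ=arccos(0.1875)=1.3822;  θ2=γ+ψ≈0.6114
φ3=240.0° → target in arm frame (0.0203, 0.0615)
  A cos θ + B sin θ = C:  0.0997·cos θ + -0.1781·sin θ = 0.1149
  θ3 = atan2(B,A) + arccos(C/0.2041) = -0.0872

θ₁ = -0.3486, θ₂ = 0.6114, θ₃ = -0.0872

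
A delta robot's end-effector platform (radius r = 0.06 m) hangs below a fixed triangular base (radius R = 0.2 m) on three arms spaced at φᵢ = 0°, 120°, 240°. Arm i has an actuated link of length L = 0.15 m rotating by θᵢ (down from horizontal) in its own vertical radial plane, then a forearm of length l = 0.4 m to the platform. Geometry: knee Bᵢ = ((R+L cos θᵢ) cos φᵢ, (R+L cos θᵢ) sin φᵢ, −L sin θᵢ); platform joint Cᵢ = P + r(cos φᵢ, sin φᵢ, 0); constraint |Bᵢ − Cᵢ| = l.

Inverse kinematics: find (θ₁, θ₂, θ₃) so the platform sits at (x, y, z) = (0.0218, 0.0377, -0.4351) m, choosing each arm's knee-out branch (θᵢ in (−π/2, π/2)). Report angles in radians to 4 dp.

θ₁ = 0.7852, θ₂ = 0.7854, θ₃ = 1.0471

φ1=0.0° → target in arm frame (0.0218, 0.0377)
  A cos θ + B sin θ = C:  0.1182·cos θ + -0.4351·sin θ = -0.2240
  γ=atan2(-0.4351,0.1182)=-1.3055;  ψ=arccos(-0.4969)=2.0908;  θ1=γ+ψ≈0.7852
φ2=120.0° → target in arm frame (0.0217, -0.0377)
  A cos θ + B sin θ = C:  0.1183·cos θ + -0.4351·sin θ = -0.2241
  θ2 = atan2(B,A) + arccos(C/0.4509) = 0.7854
rotate P by −φ3: (-0.0435, 0.0000, -0.4351)
  A=0.1835, B=-0.4351, C=(l²−L²−A²−y'²−z²)/(2L)=-0.2850
  √(A²+B²)=0.4722;  θ3 = -1.1716+2.2187 ≈ 1.0471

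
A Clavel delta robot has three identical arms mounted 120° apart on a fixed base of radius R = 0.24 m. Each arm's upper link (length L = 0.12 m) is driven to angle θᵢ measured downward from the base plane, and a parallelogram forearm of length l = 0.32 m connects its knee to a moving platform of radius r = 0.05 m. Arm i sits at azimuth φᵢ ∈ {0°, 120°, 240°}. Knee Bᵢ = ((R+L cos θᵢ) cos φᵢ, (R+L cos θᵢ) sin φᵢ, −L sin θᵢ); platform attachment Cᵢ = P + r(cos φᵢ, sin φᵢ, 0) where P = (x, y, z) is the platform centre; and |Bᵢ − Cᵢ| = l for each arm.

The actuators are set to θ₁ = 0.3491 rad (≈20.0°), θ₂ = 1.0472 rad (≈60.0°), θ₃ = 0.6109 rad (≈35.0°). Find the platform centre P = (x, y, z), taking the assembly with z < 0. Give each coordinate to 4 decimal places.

O1 = (0.3028·cos0.0°, 0.3028·sin0.0°, -0.0410) = (0.3028, 0.0000, -0.0410)
arm 2 at φ=120.0°: e+L cos θ2 = 0.2500;  O2 = (-0.1250, 0.2165, -0.1039)
O3 = (0.2883·cos240.0°, 0.2883·sin240.0°, -0.0688) = (-0.1441, -0.2497, -0.0688)
eliminate P² terms by subtracting sphere 1 from 2 and 3
plane₁₂: -0.8555x+0.4330y+-0.1258z = -0.0200
det = 0.8142;  x = 0.0152+-0.1067z,  y = -0.0162+0.0797z
quadratic in z: (1.0177)z²+(0.1409)z+(-0.0178)=0, √Δ=0.3036 → z ∈ {-0.2184, 0.0800}; z = -0.2184 (taking z<0)
x = 0.0385, y = -0.0336

(0.0385, -0.0336, -0.2184)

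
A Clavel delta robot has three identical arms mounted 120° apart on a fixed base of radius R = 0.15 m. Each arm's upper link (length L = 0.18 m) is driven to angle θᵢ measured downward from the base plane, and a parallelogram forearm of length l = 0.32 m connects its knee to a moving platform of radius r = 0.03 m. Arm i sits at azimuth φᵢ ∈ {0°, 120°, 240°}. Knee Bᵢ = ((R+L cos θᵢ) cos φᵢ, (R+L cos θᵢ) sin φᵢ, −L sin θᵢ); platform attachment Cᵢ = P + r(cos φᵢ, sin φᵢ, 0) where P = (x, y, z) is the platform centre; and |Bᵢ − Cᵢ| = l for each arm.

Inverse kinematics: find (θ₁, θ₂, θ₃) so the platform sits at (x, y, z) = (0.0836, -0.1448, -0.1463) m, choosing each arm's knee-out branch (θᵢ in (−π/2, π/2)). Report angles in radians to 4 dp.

θ₁ = -0.2621, θ₂ = 1.3960, θ₃ = -0.2621

rotate P by −φ1: (0.0836, -0.1448, -0.1463)
  A cos θ + B sin θ = C:  0.0364·cos θ + -0.1463·sin θ = 0.0731
  θ1 = atan2(B,A) + arccos(C/0.1508) = -0.2621
rotate P by −φ2: (-0.1672, 0.0000, -0.1463)
  e−x'=0.2872;  (l²−L²−(e−x')²−y'²−z²)/2L = -0.0941
  θ2 = atan2(B,A) + arccos(C/0.3223) = 1.3960
rotate P by −φ3: (0.0836, 0.1448, -0.1463)
  e−x'=0.0364;  (l²−L²−(e−x')²−y'²−z²)/2L = 0.0731
  γ=atan2(-0.1463,0.0364)=-1.3269;  ψ=arccos(0.4847)=1.0648;  θ3=γ+ψ≈-0.2621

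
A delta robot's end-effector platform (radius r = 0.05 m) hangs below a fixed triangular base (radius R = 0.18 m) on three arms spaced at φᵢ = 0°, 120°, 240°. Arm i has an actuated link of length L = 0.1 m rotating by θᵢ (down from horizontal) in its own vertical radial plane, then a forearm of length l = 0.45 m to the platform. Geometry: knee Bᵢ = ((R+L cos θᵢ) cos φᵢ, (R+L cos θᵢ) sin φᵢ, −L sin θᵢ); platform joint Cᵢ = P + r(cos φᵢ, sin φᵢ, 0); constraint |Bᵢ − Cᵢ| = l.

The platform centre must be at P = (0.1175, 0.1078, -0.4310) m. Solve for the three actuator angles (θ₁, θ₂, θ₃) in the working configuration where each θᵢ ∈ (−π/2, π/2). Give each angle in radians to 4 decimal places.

θ₁ = 0.0874, θ₂ = 0.5237, θ₃ = 1.3969

arm 1 (φ=0.0°): x'=0.1175, y'=0.1078
  A cos θ + B sin θ = C:  0.0125·cos θ + -0.4310·sin θ = -0.0252
  √(A²+B²)=0.4312;  θ1 = -1.5418+1.6293 ≈ 0.0874
φ2=120.0° → target in arm frame (0.0346, -0.1557)
  A=0.0954, B=-0.4310, C=(l²−L²−A²−y'²−z²)/(2L)=-0.1330
  γ=atan2(-0.4310,0.0954)=-1.3530;  ψ=arccos(-0.3012)=1.8767;  θ2=γ+ψ≈0.5237
rotate P by −φ3: (-0.1521, 0.0479, -0.4310)
  A cos θ + B sin θ = C:  0.2821·cos θ + -0.4310·sin θ = -0.3757
  θ3 = atan2(B,A) + arccos(C/0.5151) = 1.3969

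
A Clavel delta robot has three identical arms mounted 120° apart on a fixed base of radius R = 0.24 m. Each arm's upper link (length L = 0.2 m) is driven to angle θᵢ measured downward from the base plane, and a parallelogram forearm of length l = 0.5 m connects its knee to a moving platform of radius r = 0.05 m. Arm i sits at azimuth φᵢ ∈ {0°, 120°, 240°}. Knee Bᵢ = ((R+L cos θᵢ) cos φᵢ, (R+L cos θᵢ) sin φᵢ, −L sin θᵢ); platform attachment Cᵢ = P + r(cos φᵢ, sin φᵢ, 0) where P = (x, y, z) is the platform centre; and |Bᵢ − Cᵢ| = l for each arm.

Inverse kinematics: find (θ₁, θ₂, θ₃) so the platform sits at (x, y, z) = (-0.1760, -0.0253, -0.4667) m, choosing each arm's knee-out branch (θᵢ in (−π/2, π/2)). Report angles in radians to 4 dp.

θ₁ = 1.3089, θ₂ = 0.5236, θ₃ = 0.3491

rotate P by −φ1: (-0.1760, -0.0253, -0.4667)
  e−x'=0.3660;  (l²−L²−(e−x')²−y'²−z²)/2L = -0.3560
  √(A²+B²)=0.5931;  θ1 = -0.9057+2.2146 ≈ 1.3089
arm 2 (φ=120.0°): x'=0.0661, y'=0.1651
  A cos θ + B sin θ = C:  0.1239·cos θ + -0.4667·sin θ = -0.1260
  θ2 = atan2(B,A) + arccos(C/0.4829) = 0.5236
rotate P by −φ3: (0.1099, -0.1398, -0.4667)
  A=0.0801, B=-0.4667, C=(l²−L²−A²−y'²−z²)/(2L)=-0.0844
  γ=atan2(-0.4667,0.0801)=-1.4008;  ψ=arccos(-0.1782)=1.7500;  θ3=γ+ψ≈0.3491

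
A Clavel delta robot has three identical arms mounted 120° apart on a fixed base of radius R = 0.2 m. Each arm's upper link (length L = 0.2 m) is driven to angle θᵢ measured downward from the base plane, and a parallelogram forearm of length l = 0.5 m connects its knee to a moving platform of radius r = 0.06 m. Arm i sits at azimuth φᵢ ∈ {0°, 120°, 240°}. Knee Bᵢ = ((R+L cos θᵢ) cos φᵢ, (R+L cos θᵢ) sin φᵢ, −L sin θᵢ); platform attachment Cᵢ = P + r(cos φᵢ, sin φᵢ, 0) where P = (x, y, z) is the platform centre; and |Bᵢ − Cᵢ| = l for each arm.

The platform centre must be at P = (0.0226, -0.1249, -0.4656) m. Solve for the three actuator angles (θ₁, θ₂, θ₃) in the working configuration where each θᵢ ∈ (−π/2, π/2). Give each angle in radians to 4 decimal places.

θ₁ = 0.4364, θ₂ = 0.8726, θ₃ = 0.1747

arm 1 (φ=0.0°): x'=0.0226, y'=-0.1249
  A cos θ + B sin θ = C:  0.1174·cos θ + -0.4656·sin θ = -0.0904
  θ1 = atan2(B,A) + arccos(C/0.4802) = 0.4364
φ2=120.0° → target in arm frame (-0.1195, 0.0429)
  A cos θ + B sin θ = C:  0.2595·cos θ + -0.4656·sin θ = -0.1899
  √(A²+B²)=0.5330;  θ2 = -1.0624+1.9350 ≈ 0.8726
φ3=240.0° → target in arm frame (0.0969, 0.0820)
  A=0.0431, B=-0.4656, C=(l²−L²−A²−y'²−z²)/(2L)=-0.0384
  θ3 = atan2(B,A) + arccos(C/0.4676) = 0.1747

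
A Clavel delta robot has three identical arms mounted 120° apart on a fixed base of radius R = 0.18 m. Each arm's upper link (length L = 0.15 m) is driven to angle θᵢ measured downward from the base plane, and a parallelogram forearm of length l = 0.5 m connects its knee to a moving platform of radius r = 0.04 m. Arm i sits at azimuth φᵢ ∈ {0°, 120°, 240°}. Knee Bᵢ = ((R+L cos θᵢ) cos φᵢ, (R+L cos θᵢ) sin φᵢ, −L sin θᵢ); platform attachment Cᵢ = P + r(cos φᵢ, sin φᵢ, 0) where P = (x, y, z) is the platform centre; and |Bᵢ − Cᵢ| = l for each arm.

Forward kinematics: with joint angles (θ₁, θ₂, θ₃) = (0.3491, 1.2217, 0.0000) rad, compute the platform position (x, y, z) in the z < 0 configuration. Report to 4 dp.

(0.0563, -0.1933, -0.4540)

φ1=0.0°: virtual centre (0.2810, 0.0000, -0.0513), radius l
O2 = (0.1913·cos120.0°, 0.1913·sin120.0°, -0.1410) = (-0.0957, 0.1657, -0.1410)
O3 = (0.2900·cos240.0°, 0.2900·sin240.0°, 0.0000) = (-0.1450, -0.2511, 0.0000)
|O₂|²−|O₁|² = -0.0251;  |O₃|²−|O₁|² = 0.0025
[-0.7532 0.3314 -0.1793]·P = -0.0251;  [-0.8519 -0.5023 0.1026]·P = 0.0025
Cramer: x(z) = 0.0178-0.0849z;  y(z) = -0.0353+0.3482z
quadratic in z: (1.1284)z²+(0.1227)z+(-0.1769)=0, √Δ=0.9019 → z ∈ {-0.4540, 0.3453}; z = -0.4540 (taking z<0)
x = 0.0563, y = -0.1933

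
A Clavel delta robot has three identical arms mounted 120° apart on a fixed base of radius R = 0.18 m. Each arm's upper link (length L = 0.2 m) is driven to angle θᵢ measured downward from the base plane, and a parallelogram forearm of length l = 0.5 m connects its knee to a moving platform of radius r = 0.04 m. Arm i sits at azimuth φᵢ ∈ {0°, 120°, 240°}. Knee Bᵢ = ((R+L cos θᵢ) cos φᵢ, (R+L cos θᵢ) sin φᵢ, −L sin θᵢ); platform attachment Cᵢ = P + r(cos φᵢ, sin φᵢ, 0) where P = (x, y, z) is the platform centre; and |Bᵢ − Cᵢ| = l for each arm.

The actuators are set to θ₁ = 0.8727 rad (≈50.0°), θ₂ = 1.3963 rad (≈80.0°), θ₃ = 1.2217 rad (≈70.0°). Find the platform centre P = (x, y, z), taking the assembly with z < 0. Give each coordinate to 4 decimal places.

φ1=0.0°: virtual centre (0.2686, 0.0000, -0.1532), radius l
φ2=120.0°: virtual centre (-0.0874, 0.1513, -0.1970), radius l
arm 3 at φ=240.0°: e+L cos θ3 = 0.2084;  S3 = (-0.1042, -0.1805, -0.1879)
eliminate P² terms by subtracting sphere 1 from 2 and 3
plane₁₂: -0.7118x+0.3026y+-0.0875z = -0.0263
Cramer: x(z) = 0.0302-0.1090z;  y(z) = -0.0157+0.0327z
quadratic in z: (1.0130)z²+(0.3574)z+(-0.1695)=0, √Δ=0.9024 → z ∈ {-0.6218, 0.2691}; z = -0.6218 (taking z<0)
x = 0.0980, y = -0.0361

(0.0980, -0.0361, -0.6218)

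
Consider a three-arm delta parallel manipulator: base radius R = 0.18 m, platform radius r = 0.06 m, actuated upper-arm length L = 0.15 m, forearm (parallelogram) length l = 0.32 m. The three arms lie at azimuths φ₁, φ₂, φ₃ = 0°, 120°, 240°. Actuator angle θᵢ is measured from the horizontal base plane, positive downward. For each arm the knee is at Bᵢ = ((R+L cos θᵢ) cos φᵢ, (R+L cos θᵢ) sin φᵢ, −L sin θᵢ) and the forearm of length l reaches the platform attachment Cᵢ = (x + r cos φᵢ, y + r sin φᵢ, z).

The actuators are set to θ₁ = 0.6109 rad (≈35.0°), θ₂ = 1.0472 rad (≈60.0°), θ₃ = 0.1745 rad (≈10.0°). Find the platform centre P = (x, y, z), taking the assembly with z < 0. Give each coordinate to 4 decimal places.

(0.0059, -0.0947, -0.2791)

arm 1 at φ=0.0°: e+L cos θ1 = 0.2429;  centre 1 = (0.2429, 0.0000, -0.0860)
arm 2 at φ=120.0°: e+L cos θ2 = 0.1950;  centre 2 = (-0.0975, 0.1689, -0.1299)
centre 3 = (0.2677·cos240.0°, 0.2677·sin240.0°, -0.0260) = (-0.1339, -0.2319, -0.0260)
|centre ₂|²−|centre ₁|² = -0.0115;  |centre ₃|²−|centre ₁|² = 0.0060
[-0.6807 0.3377 -0.0877]·P = -0.0115;  [-0.7535 -0.4637 0.1200]·P = 0.0060
Cramer: x(z) = 0.0058-0.0003z;  y(z) = -0.0223+0.2592z
quadratic in z: (1.0672)z²+(0.1606)z+(-0.0383)=0, √Δ=0.4351 → z ∈ {-0.2791, 0.1286}; z = -0.2791 (taking z<0)
x = 0.0059, y = -0.0947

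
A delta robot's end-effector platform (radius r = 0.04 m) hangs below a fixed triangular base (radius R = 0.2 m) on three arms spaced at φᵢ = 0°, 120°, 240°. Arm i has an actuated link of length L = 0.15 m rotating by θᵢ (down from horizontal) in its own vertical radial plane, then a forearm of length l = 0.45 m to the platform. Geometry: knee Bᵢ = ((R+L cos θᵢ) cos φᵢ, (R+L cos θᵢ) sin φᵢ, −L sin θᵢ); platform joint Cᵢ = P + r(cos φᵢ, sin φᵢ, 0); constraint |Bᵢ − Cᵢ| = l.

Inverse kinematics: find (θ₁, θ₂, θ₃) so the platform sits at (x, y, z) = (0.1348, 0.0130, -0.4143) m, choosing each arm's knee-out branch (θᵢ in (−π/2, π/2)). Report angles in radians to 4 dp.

θ₁ = 0.0001, θ₂ = 0.8728, θ₃ = 0.9600

φ1=0.0° → target in arm frame (0.1348, 0.0130)
  A cos θ + B sin θ = C:  0.0252·cos θ + -0.4143·sin θ = 0.0252
  γ=atan2(-0.4143,0.0252)=-1.5100;  ψ=arccos(0.0606)=1.5101;  θ1=γ+ψ≈0.0001
φ2=120.0° → target in arm frame (-0.0561, -0.1232)
  A=0.2161, B=-0.4143, C=(l²−L²−A²−y'²−z²)/(2L)=-0.1785
  θ2 = atan2(B,A) + arccos(C/0.4673) = 0.8728
φ3=240.0° → target in arm frame (-0.0787, 0.1102)
  A=0.2387, B=-0.4143, C=(l²−L²−A²−y'²−z²)/(2L)=-0.2025
  √(A²+B²)=0.4781;  θ3 = -1.0482+2.0082 ≈ 0.9600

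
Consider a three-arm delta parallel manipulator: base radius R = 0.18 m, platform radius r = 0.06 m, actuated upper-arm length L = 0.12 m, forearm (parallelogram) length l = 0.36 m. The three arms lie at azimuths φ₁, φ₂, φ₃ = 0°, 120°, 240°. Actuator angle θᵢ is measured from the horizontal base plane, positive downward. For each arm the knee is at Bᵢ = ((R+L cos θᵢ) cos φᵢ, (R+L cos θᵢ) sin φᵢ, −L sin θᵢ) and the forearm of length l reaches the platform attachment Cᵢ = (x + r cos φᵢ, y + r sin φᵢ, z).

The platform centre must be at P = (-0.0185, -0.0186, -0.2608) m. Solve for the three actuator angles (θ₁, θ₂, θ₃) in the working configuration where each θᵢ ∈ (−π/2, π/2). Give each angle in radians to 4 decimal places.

rotate P by −φ1: (-0.0185, -0.0186, -0.2608)
  e−x'=0.1385;  (l²−L²−(e−x')²−y'²−z²)/2L = 0.1152
  γ=atan2(-0.2608,0.1385)=-1.0826;  ψ=arccos(0.3902)=1.1699;  θ1=γ+ψ≈0.0873
arm 2 (φ=120.0°): x'=-0.0069, y'=0.0253
  e−x'=0.1269;  (l²−L²−(e−x')²−y'²−z²)/2L = 0.1269
  θ2 = atan2(B,A) + arccos(C/0.2900) = -0.0001
rotate P by −φ3: (0.0254, -0.0067, -0.2608)
  e−x'=0.0946;  (l²−L²−(e−x')²−y'²−z²)/2L = 0.1591
  γ=atan2(-0.2608,0.0946)=-1.2227;  ψ=arccos(0.5734)=0.9601;  θ3=γ+ψ≈-0.2626

θ₁ = 0.0873, θ₂ = -0.0001, θ₃ = -0.2626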